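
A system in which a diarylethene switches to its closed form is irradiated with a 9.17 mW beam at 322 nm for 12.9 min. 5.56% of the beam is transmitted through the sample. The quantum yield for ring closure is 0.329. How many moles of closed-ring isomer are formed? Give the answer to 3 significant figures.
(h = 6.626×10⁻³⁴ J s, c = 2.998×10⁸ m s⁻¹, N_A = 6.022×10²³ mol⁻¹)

5.94×10⁻⁶ mol

Photon energy at 322 nm: hc/λ = (6.626×10⁻³⁴)(2.998×10⁸)/(322×10⁻⁹) = 6.169×10⁻¹⁹ J.
Energy delivered: (9.17 mW)(774 s) = 7.098 J.
Photons incident: 7.098 / 6.169×10⁻¹⁹ = 1.151×10¹⁹, i.e. 1.151×10¹⁹/6.022×10²³ = 1.911×10⁻⁵ mol.
Fraction absorbed: 1 − 5.56/100 = 0.9444.
Photons absorbed: 0.9444 × 1.911×10⁻⁵ = 1.805×10⁻⁵ mol.
Product: Φ × n_abs = 0.329 × 1.805×10⁻⁵ = 5.938×10⁻⁶ mol.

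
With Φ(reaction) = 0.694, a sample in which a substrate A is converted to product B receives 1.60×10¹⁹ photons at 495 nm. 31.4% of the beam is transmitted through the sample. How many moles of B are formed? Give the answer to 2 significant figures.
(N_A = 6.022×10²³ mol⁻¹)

1.3×10⁻⁵ mol

Moles of photons: 1.60×10¹⁹ / 6.022×10²³ = 2.657×10⁻⁵ mol.
Fraction absorbed: 1 − 31.4/100 = 0.6860.
Photons absorbed: 0.6860 × 2.657×10⁻⁵ = 1.823×10⁻⁵ mol.
Product: Φ × n_abs = 0.694 × 1.823×10⁻⁵ = 1.265×10⁻⁵ mol.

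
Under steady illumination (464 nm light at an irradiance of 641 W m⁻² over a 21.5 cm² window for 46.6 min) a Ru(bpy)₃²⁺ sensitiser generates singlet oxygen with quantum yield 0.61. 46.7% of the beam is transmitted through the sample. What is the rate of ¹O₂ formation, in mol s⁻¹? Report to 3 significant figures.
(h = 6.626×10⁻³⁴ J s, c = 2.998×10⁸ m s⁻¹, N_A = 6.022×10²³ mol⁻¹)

1.74×10⁻⁶ mol s⁻¹

Photon energy at 464 nm: hc/λ = (6.626×10⁻³⁴)(2.998×10⁸)/(464×10⁻⁹) = 4.281×10⁻¹⁹ J.
Energy delivered: (641 W m⁻²)(21.5×10⁻⁴ m²)(2796 s) = 3853 J.
Photons incident: 3853 / 4.281×10⁻¹⁹ = 9.000×10²¹, i.e. 9.000×10²¹/6.022×10²³ = 0.01495 mol.
Fraction absorbed: 1 − 46.7/100 = 0.5330.
Photons absorbed: 0.5330 × 0.01495 = 0.007968 mol.
Product formed: 0.61 × 0.007968 = 0.004860 mol.
Rate: 0.004860 / 2796 s = 1.74×10⁻⁶ mol s⁻¹.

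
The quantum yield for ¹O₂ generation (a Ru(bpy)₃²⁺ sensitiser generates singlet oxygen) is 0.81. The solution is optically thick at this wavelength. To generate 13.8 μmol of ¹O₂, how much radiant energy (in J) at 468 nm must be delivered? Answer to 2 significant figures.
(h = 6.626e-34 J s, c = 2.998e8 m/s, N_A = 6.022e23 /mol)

4.4 J

Product: 13.8 μmol = 1.38e-5 mol.
Photons that must be absorbed: 1.38e-5 / 0.81 = 1.704e-5 mol.
Photon energy: hc/λ = 4.245e-19 J; per mole, 2.556e5 J mol⁻¹.
Energy required: 1.704e-5 × 2.556e5 = 4.4 J.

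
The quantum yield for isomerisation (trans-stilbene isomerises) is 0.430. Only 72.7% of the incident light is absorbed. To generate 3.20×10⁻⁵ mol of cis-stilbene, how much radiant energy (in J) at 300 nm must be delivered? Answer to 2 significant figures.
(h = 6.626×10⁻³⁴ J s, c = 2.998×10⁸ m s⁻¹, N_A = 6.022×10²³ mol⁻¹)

41 J

Photons that must be absorbed: 3.20×10⁻⁵ / 0.430 = 7.442×10⁻⁵ mol.
Incident photons needed: 7.442×10⁻⁵ / 0.727 = 1.024×10⁻⁴ mol.
Photon energy: hc/λ = 6.622×10⁻¹⁹ J; per mole, 3.988×10⁵ J mol⁻¹.
Energy required: 1.024×10⁻⁴ × 3.988×10⁵ = 41 J.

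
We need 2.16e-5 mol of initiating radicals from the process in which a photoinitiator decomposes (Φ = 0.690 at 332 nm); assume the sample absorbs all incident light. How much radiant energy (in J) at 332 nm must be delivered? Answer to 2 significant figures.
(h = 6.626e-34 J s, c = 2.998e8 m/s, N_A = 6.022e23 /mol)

Photons that must be absorbed: 2.16e-5 / 0.690 = 3.130e-5 mol.
Photon energy: hc/λ = 5.983e-19 J; per mole, 3.603e5 J mol⁻¹.
Energy required: 3.130e-5 × 3.603e5 = 11 J.

11 J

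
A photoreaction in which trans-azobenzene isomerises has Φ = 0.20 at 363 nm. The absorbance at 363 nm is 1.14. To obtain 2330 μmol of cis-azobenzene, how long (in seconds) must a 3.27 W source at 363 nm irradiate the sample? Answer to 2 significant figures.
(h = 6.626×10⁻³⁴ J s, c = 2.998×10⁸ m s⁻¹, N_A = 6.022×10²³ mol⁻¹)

t ≈ 1300 s

Product: 2330 μmol = 0.00233 mol.
Photons that must be absorbed: 0.00233 / 0.20 = 0.01165 mol.
Fraction absorbed: 1 − 10^(−1.14) = 0.9276.
Incident photons needed: 0.01165 / 0.9276 = 0.01256 mol.
Photon energy: hc/λ = 5.472×10⁻¹⁹ J; per mole, 3.295×10⁵ J mol⁻¹.
Energy required: 0.01256 × 3.295×10⁵ = 4139 J.
Time: 4139 J / 3.27 W = 1300 s.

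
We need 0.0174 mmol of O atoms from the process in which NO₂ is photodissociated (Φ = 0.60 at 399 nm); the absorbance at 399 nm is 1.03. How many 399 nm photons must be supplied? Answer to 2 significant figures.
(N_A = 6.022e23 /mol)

1.9e19 photons

Product: 0.0174 mmol = 1.74e-5 mol.
Photons that must be absorbed: 1.74e-5 / 0.60 = 2.900e-5 mol.
Fraction absorbed: 1 − 10^(−1.03) = 0.9067.
Incident photons needed: 2.900e-5 / 0.9067 = 3.198e-5 mol.
Photon count: 3.198e-5 × 6.022e23 = 1.9e19.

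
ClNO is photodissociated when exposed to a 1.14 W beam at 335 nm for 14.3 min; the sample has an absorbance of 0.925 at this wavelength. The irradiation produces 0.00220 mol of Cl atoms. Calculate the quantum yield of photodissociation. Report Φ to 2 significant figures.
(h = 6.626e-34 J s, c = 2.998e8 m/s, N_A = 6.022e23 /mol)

Φ = 0.91

Photon energy at 335 nm: hc/λ = (6.626e-34)(2.998e8)/(335e-9) = 5.930e-19 J.
Energy delivered: (1.14 W)(858 s) = 978.1 J.
Photons incident: 978.1 / 5.930e-19 = 1.649e21, i.e. 1.649e21/6.022e23 = 0.002738 mol.
Fraction absorbed: 1 − 10^(−0.925) = 0.8811.
Photons absorbed: 0.8811 × 0.002738 = 0.002412 mol.
Φ = 0.00220 mol / 0.002412 mol photons = 0.91.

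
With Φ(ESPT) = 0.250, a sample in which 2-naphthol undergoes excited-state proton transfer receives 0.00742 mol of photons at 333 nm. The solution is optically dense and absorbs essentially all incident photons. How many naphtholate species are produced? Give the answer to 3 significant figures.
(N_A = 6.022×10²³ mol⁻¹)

Product: Φ × n_abs = 0.250 × 0.00742 = 0.001855 mol.
As a count: 0.001855 × 6.022×10²³ = 1.12×10²¹.

1.12×10²¹ species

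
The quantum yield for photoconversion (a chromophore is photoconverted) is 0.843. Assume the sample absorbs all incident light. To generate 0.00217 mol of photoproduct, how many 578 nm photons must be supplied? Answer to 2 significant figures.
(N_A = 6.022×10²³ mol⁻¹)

1.6×10²¹ photons

Photons that must be absorbed: 0.00217 / 0.843 = 0.002574 mol.
Photon count: 0.002574 × 6.022×10²³ = 1.6×10²¹.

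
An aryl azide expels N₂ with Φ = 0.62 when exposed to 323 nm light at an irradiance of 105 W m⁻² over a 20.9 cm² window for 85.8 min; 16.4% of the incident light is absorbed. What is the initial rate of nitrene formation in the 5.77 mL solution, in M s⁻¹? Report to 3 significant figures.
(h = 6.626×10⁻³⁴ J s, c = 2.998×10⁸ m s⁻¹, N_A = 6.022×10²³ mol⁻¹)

Photon energy at 323 nm: hc/λ = (6.626×10⁻³⁴)(2.998×10⁸)/(323×10⁻⁹) = 6.150×10⁻¹⁹ J.
Energy delivered: (105 W m⁻²)(20.9×10⁻⁴ m²)(5148 s) = 1130 J.
Photons incident: 1130 / 6.150×10⁻¹⁹ = 1.837×10²¹, i.e. 1.837×10²¹/6.022×10²³ = 0.003050 mol.
Photons absorbed: 0.164 × 0.003050 = 5.002×10⁻⁴ mol.
Product formed: 0.62 × 5.002×10⁻⁴ = 3.101×10⁻⁴ mol.
Rate: 3.101×10⁻⁴ mol / (5148 s × 0.00577 L) = 1.04×10⁻⁵ M s⁻¹.

1.04×10⁻⁵ M s⁻¹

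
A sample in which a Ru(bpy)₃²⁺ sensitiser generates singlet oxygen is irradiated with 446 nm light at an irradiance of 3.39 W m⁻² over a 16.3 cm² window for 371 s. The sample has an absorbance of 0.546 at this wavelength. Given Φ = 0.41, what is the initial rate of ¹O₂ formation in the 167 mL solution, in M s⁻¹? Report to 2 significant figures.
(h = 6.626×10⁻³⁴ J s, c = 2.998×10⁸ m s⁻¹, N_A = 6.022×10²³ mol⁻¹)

Photon energy at 446 nm: hc/λ = (6.626×10⁻³⁴)(2.998×10⁸)/(446×10⁻⁹) = 4.454×10⁻¹⁹ J.
Energy delivered: (3.39 W m⁻²)(16.3×10⁻⁴ m²)(371 s) = 2.050 J.
Photons incident: 2.050 / 4.454×10⁻¹⁹ = 4.603×10¹⁸, i.e. 4.603×10¹⁸/6.022×10²³ = 7.644×10⁻⁶ mol.
Fraction absorbed: 1 − 10^(−0.546) = 0.7156.
Photons absorbed: 0.7156 × 7.644×10⁻⁶ = 5.470×10⁻⁶ mol.
Product formed: 0.41 × 5.470×10⁻⁶ = 2.243×10⁻⁶ mol.
Rate: 2.243×10⁻⁶ mol / (371 s × 0.167 L) = 3.6×10⁻⁸ M s⁻¹.

3.6×10⁻⁸ M s⁻¹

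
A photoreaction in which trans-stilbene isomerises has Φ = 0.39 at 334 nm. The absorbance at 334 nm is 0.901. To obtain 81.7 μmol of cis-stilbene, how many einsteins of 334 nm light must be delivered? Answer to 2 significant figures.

2.4×10⁻⁴ einstein

Product: 81.7 μmol = 8.17×10⁻⁵ mol.
Photons that must be absorbed: 8.17×10⁻⁵ / 0.39 = 2.095×10⁻⁴ mol.
Fraction absorbed: 1 − 10^(−0.901) = 0.8744.
Incident photons needed: 2.095×10⁻⁴ / 0.8744 = 2.396×10⁻⁴ mol.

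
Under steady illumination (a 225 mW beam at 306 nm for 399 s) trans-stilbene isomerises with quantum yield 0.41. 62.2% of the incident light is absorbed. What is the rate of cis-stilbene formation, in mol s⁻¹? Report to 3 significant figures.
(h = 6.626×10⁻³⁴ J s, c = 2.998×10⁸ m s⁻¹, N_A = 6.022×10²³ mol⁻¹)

1.47×10⁻⁷ mol s⁻¹

Photon energy at 306 nm: hc/λ = (6.626×10⁻³⁴)(2.998×10⁸)/(306×10⁻⁹) = 6.492×10⁻¹⁹ J.
Energy delivered: (225 mW)(399 s) = 89.78 J.
Photons incident: 89.78 / 6.492×10⁻¹⁹ = 1.383×10²⁰, i.e. 1.383×10²⁰/6.022×10²³ = 2.297×10⁻⁴ mol.
Photons absorbed: 0.622 × 2.297×10⁻⁴ = 1.429×10⁻⁴ mol.
Product formed: 0.41 × 1.429×10⁻⁴ = 5.859×10⁻⁵ mol.
Rate: 5.859×10⁻⁵ / 399 s = 1.47×10⁻⁷ mol s⁻¹.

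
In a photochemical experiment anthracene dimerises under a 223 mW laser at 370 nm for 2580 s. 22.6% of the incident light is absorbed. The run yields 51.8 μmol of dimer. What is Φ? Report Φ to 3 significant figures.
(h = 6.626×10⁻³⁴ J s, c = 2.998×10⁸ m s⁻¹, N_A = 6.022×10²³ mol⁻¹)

Φ = 0.129

Product: 51.8 μmol = 5.18×10⁻⁵ mol.
Photon energy at 370 nm: hc/λ = (6.626×10⁻³⁴)(2.998×10⁸)/(370×10⁻⁹) = 5.369×10⁻¹⁹ J.
Energy delivered: (223 mW)(2580 s) = 575.3 J.
Photons incident: 575.3 / 5.369×10⁻¹⁹ = 1.072×10²¹, i.e. 1.072×10²¹/6.022×10²³ = 0.001780 mol.
Photons absorbed: 0.226 × 0.001780 = 4.023×10⁻⁴ mol.
Φ = 5.18×10⁻⁵ mol / 4.023×10⁻⁴ mol photons = 0.129.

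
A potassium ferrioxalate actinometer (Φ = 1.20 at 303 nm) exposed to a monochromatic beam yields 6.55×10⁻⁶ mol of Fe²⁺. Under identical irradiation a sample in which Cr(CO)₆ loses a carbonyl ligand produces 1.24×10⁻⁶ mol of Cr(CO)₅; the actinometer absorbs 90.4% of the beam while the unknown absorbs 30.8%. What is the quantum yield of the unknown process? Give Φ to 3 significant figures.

Φ = 0.667

Photons absorbed by the actinometer: 6.55×10⁻⁶ / 1.20 = 5.458×10⁻⁶ mol.
Incident flux: 5.458×10⁻⁶ / 0.904 = 6.038×10⁻⁶ einstein.
Absorbed by unknown: 0.308 × 6.038×10⁻⁶ = 1.860×10⁻⁶ mol.
Φ(unknown) = 1.24×10⁻⁶ / 1.860×10⁻⁶ = 0.667.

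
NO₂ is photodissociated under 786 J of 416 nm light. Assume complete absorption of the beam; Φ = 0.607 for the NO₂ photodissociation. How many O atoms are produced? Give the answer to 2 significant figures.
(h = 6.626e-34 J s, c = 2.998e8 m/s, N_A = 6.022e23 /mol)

1.0e21 atoms

Photon energy at 416 nm: hc/λ = (6.626e-34)(2.998e8)/(416e-9) = 4.775e-19 J.
Photons incident: 786 / 4.775e-19 = 1.646e21, i.e. 1.646e21/6.022e23 = 0.002733 mol.
Product: Φ × n_abs = 0.607 × 0.002733 = 0.001659 mol.
As a count: 0.001659 × 6.022e23 = 1.0e21.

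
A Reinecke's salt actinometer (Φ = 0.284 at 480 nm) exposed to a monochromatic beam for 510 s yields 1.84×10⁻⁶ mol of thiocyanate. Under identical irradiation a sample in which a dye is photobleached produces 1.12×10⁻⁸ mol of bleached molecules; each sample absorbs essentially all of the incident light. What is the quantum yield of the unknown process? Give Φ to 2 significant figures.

Photons absorbed by the actinometer: 1.84×10⁻⁶ / 0.284 = 6.479×10⁻⁶ mol.
Φ(unknown) = 1.12×10⁻⁸ / 6.479×10⁻⁶ = 0.0017.

Φ = 0.0017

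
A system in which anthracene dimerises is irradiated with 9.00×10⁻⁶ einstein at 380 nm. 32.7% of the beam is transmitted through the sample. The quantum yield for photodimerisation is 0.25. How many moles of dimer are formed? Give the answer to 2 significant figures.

Fraction absorbed: 1 − 32.7/100 = 0.6730.
Photons absorbed: 0.6730 × 9.00×10⁻⁶ = 6.057×10⁻⁶ mol.
Product: Φ × n_abs = 0.25 × 6.057×10⁻⁶ = 1.514×10⁻⁶ mol.

1.5×10⁻⁶ mol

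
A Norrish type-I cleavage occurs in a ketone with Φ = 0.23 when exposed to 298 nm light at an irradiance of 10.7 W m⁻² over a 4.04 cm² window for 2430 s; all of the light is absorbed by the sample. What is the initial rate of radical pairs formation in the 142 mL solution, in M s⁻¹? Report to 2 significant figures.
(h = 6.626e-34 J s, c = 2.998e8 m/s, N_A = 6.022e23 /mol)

1.7e-8 M s⁻¹

Photon energy at 298 nm: hc/λ = (6.626e-34)(2.998e8)/(298e-9) = 6.666e-19 J.
Energy delivered: (10.7 W m⁻²)(4.04e-4 m²)(2430 s) = 10.50 J.
Photons incident: 10.50 / 6.666e-19 = 1.575e19, i.e. 1.575e19/6.022e23 = 2.615e-5 mol.
Product formed: 0.23 × 2.615e-5 = 6.015e-6 mol.
Rate: 6.015e-6 mol / (2430 s × 0.142 L) = 1.7e-8 M s⁻¹.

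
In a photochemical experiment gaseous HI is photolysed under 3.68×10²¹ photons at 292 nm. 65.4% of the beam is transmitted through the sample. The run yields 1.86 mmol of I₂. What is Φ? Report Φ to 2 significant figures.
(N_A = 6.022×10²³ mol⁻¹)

Φ = 0.88

Product: 1.86 mmol = 0.00186 mol.
Moles of photons: 3.68×10²¹ / 6.022×10²³ = 0.006111 mol.
Fraction absorbed: 1 − 65.4/100 = 0.3460.
Photons absorbed: 0.3460 × 0.006111 = 0.002114 mol.
Φ = 0.00186 mol / 0.002114 mol photons = 0.88.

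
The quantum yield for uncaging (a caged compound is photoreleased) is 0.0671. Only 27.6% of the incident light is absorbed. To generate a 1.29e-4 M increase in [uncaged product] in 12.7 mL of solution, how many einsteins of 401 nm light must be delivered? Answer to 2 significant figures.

Product: (1.29e-4 M)(0.0127 L) = 1.638e-6 mol.
Photons that must be absorbed: 1.638e-6 / 0.0671 = 2.441e-5 mol.
Incident photons needed: 2.441e-5 / 0.276 = 8.844e-5 mol.

8.8e-5 einstein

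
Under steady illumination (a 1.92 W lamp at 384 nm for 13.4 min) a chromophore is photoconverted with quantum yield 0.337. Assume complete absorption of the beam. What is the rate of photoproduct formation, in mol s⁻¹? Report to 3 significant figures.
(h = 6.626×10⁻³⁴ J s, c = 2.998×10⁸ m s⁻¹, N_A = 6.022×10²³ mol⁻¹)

Photon energy at 384 nm: hc/λ = (6.626×10⁻³⁴)(2.998×10⁸)/(384×10⁻⁹) = 5.173×10⁻¹⁹ J.
Energy delivered: (1.92 W)(804 s) = 1544 J.
Photons incident: 1544 / 5.173×10⁻¹⁹ = 2.985×10²¹, i.e. 2.985×10²¹/6.022×10²³ = 0.004957 mol.
Product formed: 0.337 × 0.004957 = 0.001671 mol.
Rate: 0.001671 / 804 s = 2.08×10⁻⁶ mol s⁻¹.

2.08×10⁻⁶ mol s⁻¹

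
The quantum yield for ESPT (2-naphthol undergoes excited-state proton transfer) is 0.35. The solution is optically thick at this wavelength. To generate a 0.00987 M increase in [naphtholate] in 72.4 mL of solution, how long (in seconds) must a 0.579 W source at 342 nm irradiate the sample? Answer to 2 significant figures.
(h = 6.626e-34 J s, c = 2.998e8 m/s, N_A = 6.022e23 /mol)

t ≈ 1200 s

Product: (0.00987 M)(0.0724 L) = 7.146e-4 mol.
Photons that must be absorbed: 7.146e-4 / 0.35 = 0.002042 mol.
Photon energy: hc/λ = 5.808e-19 J; per mole, 3.498e5 J mol⁻¹.
Energy required: 0.002042 × 3.498e5 = 714.3 J.
Time: 714.3 J / 0.579 W = 1200 s.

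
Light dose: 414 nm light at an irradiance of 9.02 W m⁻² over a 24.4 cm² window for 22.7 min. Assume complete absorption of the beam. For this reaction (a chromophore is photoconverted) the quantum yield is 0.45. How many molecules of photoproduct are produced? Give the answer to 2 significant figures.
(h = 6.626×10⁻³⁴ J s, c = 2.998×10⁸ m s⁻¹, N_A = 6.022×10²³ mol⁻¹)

2.8×10¹⁹ molecules

Photon energy at 414 nm: hc/λ = (6.626×10⁻³⁴)(2.998×10⁸)/(414×10⁻⁹) = 4.798×10⁻¹⁹ J.
Energy delivered: (9.02 W m⁻²)(24.4×10⁻⁴ m²)(1362 s) = 29.98 J.
Photons incident: 29.98 / 4.798×10⁻¹⁹ = 6.248×10¹⁹, i.e. 6.248×10¹⁹/6.022×10²³ = 1.038×10⁻⁴ mol.
Product: Φ × n_abs = 0.45 × 1.038×10⁻⁴ = 4.671×10⁻⁵ mol.
As a count: 4.671×10⁻⁵ × 6.022×10²³ = 2.8×10¹⁹.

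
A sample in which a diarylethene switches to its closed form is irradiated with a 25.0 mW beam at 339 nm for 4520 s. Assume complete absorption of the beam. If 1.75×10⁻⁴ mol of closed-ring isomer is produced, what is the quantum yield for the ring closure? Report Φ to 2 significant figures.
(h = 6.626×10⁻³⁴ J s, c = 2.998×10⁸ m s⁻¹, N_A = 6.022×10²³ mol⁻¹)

Φ = 0.55

Photon energy at 339 nm: hc/λ = (6.626×10⁻³⁴)(2.998×10⁸)/(339×10⁻⁹) = 5.860×10⁻¹⁹ J.
Energy delivered: (25.0 mW)(4520 s) = 113.0 J.
Photons incident: 113.0 / 5.860×10⁻¹⁹ = 1.928×10²⁰, i.e. 1.928×10²⁰/6.022×10²³ = 3.202×10⁻⁴ mol.
Φ = 1.75×10⁻⁴ mol / 3.202×10⁻⁴ mol photons = 0.55.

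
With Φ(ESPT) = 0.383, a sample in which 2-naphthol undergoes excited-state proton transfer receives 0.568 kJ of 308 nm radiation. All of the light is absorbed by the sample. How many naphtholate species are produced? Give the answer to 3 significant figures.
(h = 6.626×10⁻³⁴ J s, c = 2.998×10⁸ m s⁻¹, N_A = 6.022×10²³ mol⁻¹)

Photon energy at 308 nm: hc/λ = (6.626×10⁻³⁴)(2.998×10⁸)/(308×10⁻⁹) = 6.450×10⁻¹⁹ J.
Incident energy: 0.568 kJ = 568 J.
Photons incident: 568 / 6.450×10⁻¹⁹ = 8.806×10²⁰, i.e. 8.806×10²⁰/6.022×10²³ = 0.001462 mol.
Product: Φ × n_abs = 0.383 × 0.001462 = 5.599×10⁻⁴ mol.
As a count: 5.599×10⁻⁴ × 6.022×10²³ = 3.37×10²⁰.

3.37×10²⁰ species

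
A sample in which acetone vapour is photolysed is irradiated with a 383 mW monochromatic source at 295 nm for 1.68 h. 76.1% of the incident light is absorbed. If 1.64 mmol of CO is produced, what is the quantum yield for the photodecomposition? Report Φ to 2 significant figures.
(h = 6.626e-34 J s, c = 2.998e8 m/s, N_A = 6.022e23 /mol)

Φ = 0.38

Product: 1.64 mmol = 0.00164 mol.
Photon energy at 295 nm: hc/λ = (6.626e-34)(2.998e8)/(295e-9) = 6.734e-19 J.
Energy delivered: (383 mW)(6048 s) = 2316 J.
Photons incident: 2316 / 6.734e-19 = 3.439e21, i.e. 3.439e21/6.022e23 = 0.005711 mol.
Photons absorbed: 0.761 × 0.005711 = 0.004346 mol.
Φ = 0.00164 mol / 0.004346 mol photons = 0.38.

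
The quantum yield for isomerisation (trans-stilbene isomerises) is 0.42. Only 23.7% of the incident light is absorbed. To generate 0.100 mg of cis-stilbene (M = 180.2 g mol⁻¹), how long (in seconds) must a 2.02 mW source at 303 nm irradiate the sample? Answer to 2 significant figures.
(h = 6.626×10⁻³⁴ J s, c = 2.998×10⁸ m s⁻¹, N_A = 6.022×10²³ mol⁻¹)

Product: 0.100 mg / 180.2 g mol⁻¹ = 5.549×10⁻⁷ mol.
Photons that must be absorbed: 5.549×10⁻⁷ / 0.42 = 1.321×10⁻⁶ mol.
Incident photons needed: 1.321×10⁻⁶ / 0.237 = 5.574×10⁻⁶ mol.
Photon energy: hc/λ = 6.556×10⁻¹⁹ J; per mole, 3.948×10⁵ J mol⁻¹.
Energy required: 5.574×10⁻⁶ × 3.948×10⁵ = 2.201 J.
Time: 2.201 J / 0.00202 W = 1100 s.

t ≈ 1100 s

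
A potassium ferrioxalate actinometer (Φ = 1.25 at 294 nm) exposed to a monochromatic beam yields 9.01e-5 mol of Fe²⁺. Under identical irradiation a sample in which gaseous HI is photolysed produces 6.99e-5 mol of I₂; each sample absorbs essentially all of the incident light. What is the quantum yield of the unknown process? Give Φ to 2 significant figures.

Photons absorbed by the actinometer: 9.01e-5 / 1.25 = 7.208e-5 mol.
Φ(unknown) = 6.99e-5 / 7.208e-5 = 0.97.

Φ = 0.97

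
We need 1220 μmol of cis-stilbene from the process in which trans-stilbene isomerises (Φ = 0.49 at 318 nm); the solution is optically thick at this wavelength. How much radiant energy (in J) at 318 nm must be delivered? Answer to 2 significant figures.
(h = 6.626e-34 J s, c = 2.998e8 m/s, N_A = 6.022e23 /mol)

940 J

Product: 1220 μmol = 0.00122 mol.
Photons that must be absorbed: 0.00122 / 0.49 = 0.002490 mol.
Photon energy: hc/λ = 6.247e-19 J; per mole, 3.762e5 J mol⁻¹.
Energy required: 0.002490 × 3.762e5 = 940 J.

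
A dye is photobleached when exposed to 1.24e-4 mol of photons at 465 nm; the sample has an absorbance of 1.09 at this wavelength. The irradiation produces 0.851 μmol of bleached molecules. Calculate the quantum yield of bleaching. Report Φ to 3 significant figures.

Φ = 0.00747

Product: 0.851 μmol = 8.51e-7 mol.
Fraction absorbed: 1 − 10^(−1.09) = 0.9187.
Photons absorbed: 0.9187 × 1.24e-4 = 1.139e-4 mol.
Φ = 8.51e-7 mol / 1.139e-4 mol photons = 0.00747.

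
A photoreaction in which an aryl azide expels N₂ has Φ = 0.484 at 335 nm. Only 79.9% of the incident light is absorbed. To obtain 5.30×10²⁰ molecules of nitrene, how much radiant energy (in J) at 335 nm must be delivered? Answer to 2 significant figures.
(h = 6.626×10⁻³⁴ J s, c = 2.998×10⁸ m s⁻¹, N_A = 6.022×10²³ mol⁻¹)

Product: 5.30×10²⁰ / 6.022×10²³ = 8.801×10⁻⁴ mol.
Photons that must be absorbed: 8.801×10⁻⁴ / 0.484 = 0.001818 mol.
Incident photons needed: 0.001818 / 0.799 = 0.002275 mol.
Photon energy: hc/λ = 5.930×10⁻¹⁹ J; per mole, 3.571×10⁵ J mol⁻¹.
Energy required: 0.002275 × 3.571×10⁵ = 810 J.

810 J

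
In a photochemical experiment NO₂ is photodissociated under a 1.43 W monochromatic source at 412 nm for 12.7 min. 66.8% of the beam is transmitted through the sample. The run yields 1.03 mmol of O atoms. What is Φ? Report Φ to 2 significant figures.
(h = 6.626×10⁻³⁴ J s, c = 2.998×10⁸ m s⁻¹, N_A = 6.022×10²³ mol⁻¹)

Product: 1.03 mmol = 0.00103 mol.
Photon energy at 412 nm: hc/λ = (6.626×10⁻³⁴)(2.998×10⁸)/(412×10⁻⁹) = 4.822×10⁻¹⁹ J.
Energy delivered: (1.43 W)(762 s) = 1090 J.
Photons incident: 1090 / 4.822×10⁻¹⁹ = 2.260×10²¹, i.e. 2.260×10²¹/6.022×10²³ = 0.003753 mol.
Fraction absorbed: 1 − 66.8/100 = 0.3320.
Photons absorbed: 0.3320 × 0.003753 = 0.001246 mol.
Φ = 0.00103 mol / 0.001246 mol photons = 0.83.

Φ = 0.83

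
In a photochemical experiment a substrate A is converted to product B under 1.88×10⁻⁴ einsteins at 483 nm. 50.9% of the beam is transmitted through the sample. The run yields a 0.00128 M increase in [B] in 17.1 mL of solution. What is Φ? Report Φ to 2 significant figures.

Product: (0.00128 M)(0.0171 L) = 2.189×10⁻⁵ mol.
Fraction absorbed: 1 − 50.9/100 = 0.4910.
Photons absorbed: 0.4910 × 1.88×10⁻⁴ = 9.231×10⁻⁵ mol.
Φ = 2.189×10⁻⁵ mol / 9.231×10⁻⁵ mol photons = 0.24.

Φ = 0.24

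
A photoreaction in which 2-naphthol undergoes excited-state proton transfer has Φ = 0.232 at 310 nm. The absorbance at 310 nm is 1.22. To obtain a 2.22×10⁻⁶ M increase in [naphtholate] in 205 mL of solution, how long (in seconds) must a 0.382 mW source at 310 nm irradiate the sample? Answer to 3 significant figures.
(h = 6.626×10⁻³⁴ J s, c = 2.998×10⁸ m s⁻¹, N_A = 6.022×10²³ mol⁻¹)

Product: (2.22×10⁻⁶ M)(0.205 L) = 4.551×10⁻⁷ mol.
Photons that must be absorbed: 4.551×10⁻⁷ / 0.232 = 1.962×10⁻⁶ mol.
Fraction absorbed: 1 − 10^(−1.22) = 0.9397.
Incident photons needed: 1.962×10⁻⁶ / 0.9397 = 2.088×10⁻⁶ mol.
Photon energy: hc/λ = 6.408×10⁻¹⁹ J; per mole, 3.859×10⁵ J mol⁻¹.
Energy required: 2.088×10⁻⁶ × 3.859×10⁵ = 0.8058 J.
Time: 0.8058 J / 0.000382 W = 2110 s.

t ≈ 2110 s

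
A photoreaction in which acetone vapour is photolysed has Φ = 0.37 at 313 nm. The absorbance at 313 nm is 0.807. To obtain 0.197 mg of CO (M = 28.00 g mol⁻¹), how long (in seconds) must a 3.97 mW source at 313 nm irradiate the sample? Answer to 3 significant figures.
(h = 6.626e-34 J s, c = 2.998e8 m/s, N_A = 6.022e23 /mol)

t ≈ 2170 s

Product: 0.197 mg / 28.00 g mol⁻¹ = 7.036e-6 mol.
Photons that must be absorbed: 7.036e-6 / 0.37 = 1.902e-5 mol.
Fraction absorbed: 1 − 10^(−0.807) = 0.8440.
Incident photons needed: 1.902e-5 / 0.8440 = 2.254e-5 mol.
Photon energy: hc/λ = 6.347e-19 J; per mole, 3.822e5 J mol⁻¹.
Energy required: 2.254e-5 × 3.822e5 = 8.615 J.
Time: 8.615 J / 0.00397 W = 2170 s.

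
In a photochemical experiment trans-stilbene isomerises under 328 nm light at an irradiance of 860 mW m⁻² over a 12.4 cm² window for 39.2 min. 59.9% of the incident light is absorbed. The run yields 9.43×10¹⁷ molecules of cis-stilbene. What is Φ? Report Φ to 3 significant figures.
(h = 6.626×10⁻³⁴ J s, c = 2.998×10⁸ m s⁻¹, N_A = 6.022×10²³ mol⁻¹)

Product: 9.43×10¹⁷ / 6.022×10²³ = 1.566×10⁻⁶ mol.
Photon energy at 328 nm: hc/λ = (6.626×10⁻³⁴)(2.998×10⁸)/(328×10⁻⁹) = 6.056×10⁻¹⁹ J.
Energy delivered: (860 mW m⁻²)(12.4×10⁻⁴ m²)(2352 s) = 2.508 J.
Photons incident: 2.508 / 6.056×10⁻¹⁹ = 4.141×10¹⁸, i.e. 4.141×10¹⁸/6.022×10²³ = 6.876×10⁻⁶ mol.
Photons absorbed: 0.599 × 6.876×10⁻⁶ = 4.119×10⁻⁶ mol.
Φ = 1.566×10⁻⁶ mol / 4.119×10⁻⁶ mol photons = 0.380.

Φ = 0.380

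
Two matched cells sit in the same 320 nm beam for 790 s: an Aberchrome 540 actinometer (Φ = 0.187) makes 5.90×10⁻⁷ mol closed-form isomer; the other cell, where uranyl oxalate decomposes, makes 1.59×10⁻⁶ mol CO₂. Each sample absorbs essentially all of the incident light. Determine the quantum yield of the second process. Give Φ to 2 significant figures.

Photons absorbed by the actinometer: 5.90×10⁻⁷ / 0.187 = 3.155×10⁻⁶ mol.
Φ(unknown) = 1.59×10⁻⁶ / 3.155×10⁻⁶ = 0.50.

Φ = 0.50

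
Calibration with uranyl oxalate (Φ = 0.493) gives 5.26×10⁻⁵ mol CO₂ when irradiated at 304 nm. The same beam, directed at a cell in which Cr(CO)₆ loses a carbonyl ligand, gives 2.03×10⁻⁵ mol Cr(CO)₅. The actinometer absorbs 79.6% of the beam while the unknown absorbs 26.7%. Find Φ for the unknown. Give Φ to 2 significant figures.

Φ = 0.57

Photons absorbed by the actinometer: 5.26×10⁻⁵ / 0.493 = 1.067×10⁻⁴ mol.
Incident flux: 1.067×10⁻⁴ / 0.796 = 1.340×10⁻⁴ einstein.
Absorbed by unknown: 0.267 × 1.340×10⁻⁴ = 3.578×10⁻⁵ mol.
Φ(unknown) = 2.03×10⁻⁵ / 3.578×10⁻⁵ = 0.57.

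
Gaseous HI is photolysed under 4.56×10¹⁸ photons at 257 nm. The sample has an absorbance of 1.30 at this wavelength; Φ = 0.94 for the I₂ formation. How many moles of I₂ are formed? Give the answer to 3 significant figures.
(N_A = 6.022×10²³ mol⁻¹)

Moles of photons: 4.56×10¹⁸ / 6.022×10²³ = 7.572×10⁻⁶ mol.
Fraction absorbed: 1 − 10^(−1.30) = 0.9499.
Photons absorbed: 0.9499 × 7.572×10⁻⁶ = 7.193×10⁻⁶ mol.
Product: Φ × n_abs = 0.94 × 7.193×10⁻⁶ = 6.761×10⁻⁶ mol.

6.76×10⁻⁶ mol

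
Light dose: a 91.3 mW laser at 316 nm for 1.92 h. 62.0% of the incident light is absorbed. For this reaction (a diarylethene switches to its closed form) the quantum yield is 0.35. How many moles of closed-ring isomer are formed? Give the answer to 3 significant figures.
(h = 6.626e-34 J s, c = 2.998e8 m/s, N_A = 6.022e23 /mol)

Photon energy at 316 nm: hc/λ = (6.626e-34)(2.998e8)/(316e-9) = 6.286e-19 J.
Energy delivered: (91.3 mW)(6912 s) = 631.1 J.
Photons incident: 631.1 / 6.286e-19 = 1.004e21, i.e. 1.004e21/6.022e23 = 0.001667 mol.
Photons absorbed: 0.620 × 0.001667 = 0.001034 mol.
Product: Φ × n_abs = 0.35 × 0.001034 = 3.619e-4 mol.

3.62e-4 mol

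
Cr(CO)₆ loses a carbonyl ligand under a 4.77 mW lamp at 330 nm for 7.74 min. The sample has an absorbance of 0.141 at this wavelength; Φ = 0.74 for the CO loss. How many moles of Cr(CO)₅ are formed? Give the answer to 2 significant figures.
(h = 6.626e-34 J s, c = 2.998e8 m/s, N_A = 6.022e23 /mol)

Photon energy at 330 nm: hc/λ = (6.626e-34)(2.998e8)/(330e-9) = 6.020e-19 J.
Energy delivered: (4.77 mW)(464.4 s) = 2.215 J.
Photons incident: 2.215 / 6.020e-19 = 3.679e18, i.e. 3.679e18/6.022e23 = 6.109e-6 mol.
Fraction absorbed: 1 − 10^(−0.141) = 0.2772.
Photons absorbed: 0.2772 × 6.109e-6 = 1.693e-6 mol.
Product: Φ × n_abs = 0.74 × 1.693e-6 = 1.253e-6 mol.

1.3e-6 mol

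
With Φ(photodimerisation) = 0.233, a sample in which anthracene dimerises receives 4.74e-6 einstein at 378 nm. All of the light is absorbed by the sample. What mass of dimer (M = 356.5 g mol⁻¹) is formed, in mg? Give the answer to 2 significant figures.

Product: Φ × n_abs = 0.233 × 4.74e-6 = 1.104e-6 mol.
Mass: 1.104e-6 × 356.5 = 3.936e-4 g = 0.39 mg.

0.39 mg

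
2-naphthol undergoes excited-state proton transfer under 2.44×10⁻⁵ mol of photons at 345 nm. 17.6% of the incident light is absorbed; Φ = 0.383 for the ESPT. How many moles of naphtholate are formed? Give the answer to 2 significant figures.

1.6×10⁻⁶ mol

Photons absorbed: 0.176 × 2.44×10⁻⁵ = 4.294×10⁻⁶ mol.
Product: Φ × n_abs = 0.383 × 4.294×10⁻⁶ = 1.645×10⁻⁶ mol.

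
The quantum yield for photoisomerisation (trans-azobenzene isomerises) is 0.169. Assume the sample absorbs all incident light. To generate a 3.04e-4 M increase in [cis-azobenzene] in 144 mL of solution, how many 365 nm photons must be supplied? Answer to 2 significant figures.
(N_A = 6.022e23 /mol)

Product: (3.04e-4 M)(0.144 L) = 4.378e-5 mol.
Photons that must be absorbed: 4.378e-5 / 0.169 = 2.591e-4 mol.
Photon count: 2.591e-4 × 6.022e23 = 1.6e20.

1.6e20 photons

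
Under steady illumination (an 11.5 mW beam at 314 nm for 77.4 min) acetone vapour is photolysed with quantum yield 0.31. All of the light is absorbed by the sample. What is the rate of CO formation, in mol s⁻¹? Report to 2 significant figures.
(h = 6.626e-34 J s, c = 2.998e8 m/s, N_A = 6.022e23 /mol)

Photon energy at 314 nm: hc/λ = (6.626e-34)(2.998e8)/(314e-9) = 6.326e-19 J.
Energy delivered: (11.5 mW)(4644 s) = 53.41 J.
Photons incident: 53.41 / 6.326e-19 = 8.443e19, i.e. 8.443e19/6.022e23 = 1.402e-4 mol.
Product formed: 0.31 × 1.402e-4 = 4.346e-5 mol.
Rate: 4.346e-5 / 4644 s = 9.4e-9 mol s⁻¹.

9.4e-9 mol s⁻¹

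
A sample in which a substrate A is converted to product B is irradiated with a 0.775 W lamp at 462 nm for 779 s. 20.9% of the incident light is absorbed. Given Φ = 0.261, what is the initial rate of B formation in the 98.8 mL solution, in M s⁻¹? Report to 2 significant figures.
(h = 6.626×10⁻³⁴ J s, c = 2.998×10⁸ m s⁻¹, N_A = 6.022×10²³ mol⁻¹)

Photon energy at 462 nm: hc/λ = (6.626×10⁻³⁴)(2.998×10⁸)/(462×10⁻⁹) = 4.300×10⁻¹⁹ J.
Energy delivered: (0.775 W)(779 s) = 603.7 J.
Photons incident: 603.7 / 4.300×10⁻¹⁹ = 1.404×10²¹, i.e. 1.404×10²¹/6.022×10²³ = 0.002331 mol.
Photons absorbed: 0.209 × 0.002331 = 4.872×10⁻⁴ mol.
Product formed: 0.261 × 4.872×10⁻⁴ = 1.272×10⁻⁴ mol.
Rate: 1.272×10⁻⁴ mol / (779 s × 0.0988 L) = 1.7×10⁻⁶ M s⁻¹.

1.7×10⁻⁶ M s⁻¹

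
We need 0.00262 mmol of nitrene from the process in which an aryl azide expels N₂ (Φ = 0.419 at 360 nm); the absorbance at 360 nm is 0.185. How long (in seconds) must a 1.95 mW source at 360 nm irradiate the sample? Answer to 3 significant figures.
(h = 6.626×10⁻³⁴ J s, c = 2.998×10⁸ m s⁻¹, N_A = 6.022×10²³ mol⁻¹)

Product: 0.00262 mmol = 2.62×10⁻⁶ mol.
Photons that must be absorbed: 2.62×10⁻⁶ / 0.419 = 6.253×10⁻⁶ mol.
Fraction absorbed: 1 − 10^(−0.185) = 0.3469.
Incident photons needed: 6.253×10⁻⁶ / 0.3469 = 1.803×10⁻⁵ mol.
Photon energy: hc/λ = 5.518×10⁻¹⁹ J; per mole, 3.323×10⁵ J mol⁻¹.
Energy required: 1.803×10⁻⁵ × 3.323×10⁵ = 5.991 J.
Time: 5.991 J / 0.00195 W = 3070 s.

t ≈ 3070 s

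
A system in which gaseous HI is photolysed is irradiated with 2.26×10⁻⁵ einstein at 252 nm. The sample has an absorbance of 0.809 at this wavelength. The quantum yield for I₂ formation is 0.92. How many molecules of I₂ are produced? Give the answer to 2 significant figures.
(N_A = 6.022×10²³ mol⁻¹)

1.1×10¹⁹ molecules

Fraction absorbed: 1 − 10^(−0.809) = 0.8448.
Photons absorbed: 0.8448 × 2.26×10⁻⁵ = 1.909×10⁻⁵ mol.
Product: Φ × n_abs = 0.92 × 1.909×10⁻⁵ = 1.756×10⁻⁵ mol.
As a count: 1.756×10⁻⁵ × 6.022×10²³ = 1.1×10¹⁹.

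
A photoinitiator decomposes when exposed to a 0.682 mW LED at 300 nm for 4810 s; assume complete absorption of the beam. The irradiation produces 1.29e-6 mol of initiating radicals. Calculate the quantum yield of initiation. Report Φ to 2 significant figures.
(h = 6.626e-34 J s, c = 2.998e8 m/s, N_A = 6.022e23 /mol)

Φ = 0.16

Photon energy at 300 nm: hc/λ = (6.626e-34)(2.998e8)/(300e-9) = 6.622e-19 J.
Energy delivered: (0.682 mW)(4810 s) = 3.280 J.
Photons incident: 3.280 / 6.622e-19 = 4.953e18, i.e. 4.953e18/6.022e23 = 8.225e-6 mol.
Φ = 1.29e-6 mol / 8.225e-6 mol photons = 0.16.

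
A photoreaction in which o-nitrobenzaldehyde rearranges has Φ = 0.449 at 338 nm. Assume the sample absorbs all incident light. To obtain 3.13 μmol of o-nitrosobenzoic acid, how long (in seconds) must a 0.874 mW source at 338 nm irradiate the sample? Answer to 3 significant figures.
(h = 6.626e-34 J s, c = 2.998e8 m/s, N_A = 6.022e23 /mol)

Product: 3.13 μmol = 3.13e-6 mol.
Photons that must be absorbed: 3.13e-6 / 0.449 = 6.971e-6 mol.
Photon energy: hc/λ = 5.877e-19 J; per mole, 3.539e5 J mol⁻¹.
Energy required: 6.971e-6 × 3.539e5 = 2.467 J.
Time: 2.467 J / 0.000874 W = 2820 s.

t ≈ 2820 s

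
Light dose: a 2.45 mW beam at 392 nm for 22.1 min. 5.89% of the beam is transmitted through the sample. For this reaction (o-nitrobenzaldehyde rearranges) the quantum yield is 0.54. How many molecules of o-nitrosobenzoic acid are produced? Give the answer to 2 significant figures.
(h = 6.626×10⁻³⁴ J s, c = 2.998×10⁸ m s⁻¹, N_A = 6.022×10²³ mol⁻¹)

3.3×10¹⁸ molecules

Photon energy at 392 nm: hc/λ = (6.626×10⁻³⁴)(2.998×10⁸)/(392×10⁻⁹) = 5.068×10⁻¹⁹ J.
Energy delivered: (2.45 mW)(1326 s) = 3.249 J.
Photons incident: 3.249 / 5.068×10⁻¹⁹ = 6.411×10¹⁸, i.e. 6.411×10¹⁸/6.022×10²³ = 1.065×10⁻⁵ mol.
Fraction absorbed: 1 − 5.89/100 = 0.9411.
Photons absorbed: 0.9411 × 1.065×10⁻⁵ = 1.002×10⁻⁵ mol.
Product: Φ × n_abs = 0.54 × 1.002×10⁻⁵ = 5.411×10⁻⁶ mol.
As a count: 5.411×10⁻⁶ × 6.022×10²³ = 3.3×10¹⁸.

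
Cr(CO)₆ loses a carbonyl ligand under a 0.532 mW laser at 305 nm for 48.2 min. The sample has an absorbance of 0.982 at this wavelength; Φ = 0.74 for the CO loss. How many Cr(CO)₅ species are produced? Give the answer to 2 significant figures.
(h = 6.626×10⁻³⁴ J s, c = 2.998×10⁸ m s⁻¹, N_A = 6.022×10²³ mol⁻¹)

Photon energy at 305 nm: hc/λ = (6.626×10⁻³⁴)(2.998×10⁸)/(305×10⁻⁹) = 6.513×10⁻¹⁹ J.
Energy delivered: (0.532 mW)(2892 s) = 1.539 J.
Photons incident: 1.539 / 6.513×10⁻¹⁹ = 2.363×10¹⁸, i.e. 2.363×10¹⁸/6.022×10²³ = 3.924×10⁻⁶ mol.
Fraction absorbed: 1 − 10^(−0.982) = 0.8958.
Photons absorbed: 0.8958 × 3.924×10⁻⁶ = 3.515×10⁻⁶ mol.
Product: Φ × n_abs = 0.74 × 3.515×10⁻⁶ = 2.601×10⁻⁶ mol.
As a count: 2.601×10⁻⁶ × 6.022×10²³ = 1.6×10¹⁸.

1.6×10¹⁸ species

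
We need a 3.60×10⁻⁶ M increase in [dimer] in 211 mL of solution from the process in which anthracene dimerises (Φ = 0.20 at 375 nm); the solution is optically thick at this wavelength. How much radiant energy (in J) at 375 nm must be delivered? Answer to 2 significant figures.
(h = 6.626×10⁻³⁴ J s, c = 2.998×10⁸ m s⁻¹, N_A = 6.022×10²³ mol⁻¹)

1.2 J

Product: (3.60×10⁻⁶ M)(0.211 L) = 7.596×10⁻⁷ mol.
Photons that must be absorbed: 7.596×10⁻⁷ / 0.20 = 3.798×10⁻⁶ mol.
Photon energy: hc/λ = 5.297×10⁻¹⁹ J; per mole, 3.190×10⁵ J mol⁻¹.
Energy required: 3.798×10⁻⁶ × 3.190×10⁵ = 1.2 J.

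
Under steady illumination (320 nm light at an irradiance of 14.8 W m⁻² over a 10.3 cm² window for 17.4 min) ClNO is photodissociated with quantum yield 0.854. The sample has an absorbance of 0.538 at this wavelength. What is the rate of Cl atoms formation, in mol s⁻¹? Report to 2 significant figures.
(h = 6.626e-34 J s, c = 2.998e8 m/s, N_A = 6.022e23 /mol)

Photon energy at 320 nm: hc/λ = (6.626e-34)(2.998e8)/(320e-9) = 6.208e-19 J.
Energy delivered: (14.8 W m⁻²)(10.3e-4 m²)(1044 s) = 15.91 J.
Photons incident: 15.91 / 6.208e-19 = 2.563e19, i.e. 2.563e19/6.022e23 = 4.256e-5 mol.
Fraction absorbed: 1 − 10^(−0.538) = 0.7103.
Photons absorbed: 0.7103 × 4.256e-5 = 3.023e-5 mol.
Product formed: 0.854 × 3.023e-5 = 2.582e-5 mol.
Rate: 2.582e-5 / 1044 s = 2.5e-8 mol s⁻¹.

2.5e-8 mol s⁻¹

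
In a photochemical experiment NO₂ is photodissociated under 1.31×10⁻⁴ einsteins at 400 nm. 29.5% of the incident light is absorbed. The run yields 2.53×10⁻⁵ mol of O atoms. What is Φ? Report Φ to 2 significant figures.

Photons absorbed: 0.295 × 1.31×10⁻⁴ = 3.865×10⁻⁵ mol.
Φ = 2.53×10⁻⁵ mol / 3.865×10⁻⁵ mol photons = 0.65.

Φ = 0.65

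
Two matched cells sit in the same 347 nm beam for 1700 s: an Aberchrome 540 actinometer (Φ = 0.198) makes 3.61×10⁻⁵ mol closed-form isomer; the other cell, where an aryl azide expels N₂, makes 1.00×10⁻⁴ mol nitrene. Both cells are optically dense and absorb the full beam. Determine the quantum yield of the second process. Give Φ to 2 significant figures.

Photons absorbed by the actinometer: 3.61×10⁻⁵ / 0.198 = 1.823×10⁻⁴ mol.
Φ(unknown) = 1.00×10⁻⁴ / 1.823×10⁻⁴ = 0.55.

Φ = 0.55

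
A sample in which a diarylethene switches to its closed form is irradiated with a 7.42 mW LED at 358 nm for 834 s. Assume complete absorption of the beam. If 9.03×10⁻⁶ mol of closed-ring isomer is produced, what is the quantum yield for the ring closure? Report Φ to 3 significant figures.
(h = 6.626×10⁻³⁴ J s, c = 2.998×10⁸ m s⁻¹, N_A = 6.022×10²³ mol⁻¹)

Φ = 0.488

Photon energy at 358 nm: hc/λ = (6.626×10⁻³⁴)(2.998×10⁸)/(358×10⁻⁹) = 5.549×10⁻¹⁹ J.
Energy delivered: (7.42 mW)(834 s) = 6.188 J.
Photons incident: 6.188 / 5.549×10⁻¹⁹ = 1.115×10¹⁹, i.e. 1.115×10¹⁹/6.022×10²³ = 1.852×10⁻⁵ mol.
Φ = 9.03×10⁻⁶ mol / 1.852×10⁻⁵ mol photons = 0.488.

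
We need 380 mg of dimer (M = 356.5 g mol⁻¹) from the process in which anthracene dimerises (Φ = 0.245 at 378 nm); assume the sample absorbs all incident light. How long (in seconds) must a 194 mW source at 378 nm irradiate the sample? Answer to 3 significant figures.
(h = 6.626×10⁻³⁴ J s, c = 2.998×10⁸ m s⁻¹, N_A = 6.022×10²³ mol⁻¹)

Product: 380 mg / 356.5 g mol⁻¹ = 0.001066 mol.
Photons that must be absorbed: 0.001066 / 0.245 = 0.004351 mol.
Photon energy: hc/λ = 5.255×10⁻¹⁹ J; per mole, 3.165×10⁵ J mol⁻¹.
Energy required: 0.004351 × 3.165×10⁵ = 1377 J.
Time: 1377 J / 0.194 W = 7100 s.

t ≈ 7100 s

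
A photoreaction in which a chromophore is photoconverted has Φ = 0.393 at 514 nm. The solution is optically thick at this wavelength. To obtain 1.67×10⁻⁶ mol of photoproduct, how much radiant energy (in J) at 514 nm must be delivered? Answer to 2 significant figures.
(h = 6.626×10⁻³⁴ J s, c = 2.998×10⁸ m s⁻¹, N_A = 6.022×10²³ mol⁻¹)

0.99 J

Photons that must be absorbed: 1.67×10⁻⁶ / 0.393 = 4.249×10⁻⁶ mol.
Photon energy: hc/λ = 3.865×10⁻¹⁹ J; per mole, 2.328×10⁵ J mol⁻¹.
Energy required: 4.249×10⁻⁶ × 2.328×10⁵ = 0.99 J.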